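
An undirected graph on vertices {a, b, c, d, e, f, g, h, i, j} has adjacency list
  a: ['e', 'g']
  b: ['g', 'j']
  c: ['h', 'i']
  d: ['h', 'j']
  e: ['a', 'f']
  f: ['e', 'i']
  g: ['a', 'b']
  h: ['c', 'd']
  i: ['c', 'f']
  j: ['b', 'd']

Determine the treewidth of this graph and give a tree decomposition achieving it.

Every bag has size at most 3, so the width is 3 − 1 = 2 and tw(G) ≤ 2. The edges i–c–h–d–j–b–g–a–e–f–i form a cycle, so G is not a tree and its treewidth is at least 2. The upper and lower bounds meet at 2, so that is the treewidth.

Treewidth 2.
Bags: B1 = {c, h, i}  B2 = {d, h, i}  B3 = {d, i, j}  B4 = {b, i, j}  B5 = {b, g, i}  B6 = {a, g, i}  B7 = {a, e, i}  B8 = {e, f, i}
Tree: B1–B2, B2–B3, B3–B4, B4–B5, B5–B6, B6–B7, B7–B8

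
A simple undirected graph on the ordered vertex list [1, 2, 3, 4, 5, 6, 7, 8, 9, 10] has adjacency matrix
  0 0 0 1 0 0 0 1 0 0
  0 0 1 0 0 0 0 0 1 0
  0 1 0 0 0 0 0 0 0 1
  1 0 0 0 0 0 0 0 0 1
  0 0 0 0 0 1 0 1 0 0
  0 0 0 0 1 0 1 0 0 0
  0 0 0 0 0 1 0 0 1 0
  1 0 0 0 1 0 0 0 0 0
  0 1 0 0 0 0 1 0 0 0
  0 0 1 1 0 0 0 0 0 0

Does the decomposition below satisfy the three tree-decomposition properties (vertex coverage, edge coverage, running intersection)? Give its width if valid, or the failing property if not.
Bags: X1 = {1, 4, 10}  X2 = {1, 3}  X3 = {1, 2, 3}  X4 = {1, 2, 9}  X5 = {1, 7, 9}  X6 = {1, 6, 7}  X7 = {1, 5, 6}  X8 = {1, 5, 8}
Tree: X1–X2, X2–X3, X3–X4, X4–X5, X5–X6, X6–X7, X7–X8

A tree decomposition must satisfy three properties: every vertex lies in some bag; for every edge, both endpoints lie together in some bag; and for every vertex, the bags containing it form a connected subtree. Here edge (10,3) lies in no bag, so the decomposition is invalid.

No — edge (10,3) lies in no bag.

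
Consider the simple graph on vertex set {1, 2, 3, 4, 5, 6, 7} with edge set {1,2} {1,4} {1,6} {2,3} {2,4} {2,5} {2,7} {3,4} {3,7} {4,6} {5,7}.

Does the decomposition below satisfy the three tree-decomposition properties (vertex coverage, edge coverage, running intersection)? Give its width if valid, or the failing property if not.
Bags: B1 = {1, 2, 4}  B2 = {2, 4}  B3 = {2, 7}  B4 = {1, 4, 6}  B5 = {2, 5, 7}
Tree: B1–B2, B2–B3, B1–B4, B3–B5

No — vertex 3 appears in no bag.

A tree decomposition must satisfy three properties: every vertex lies in some bag; for every edge, both endpoints lie together in some bag; and for every vertex, the bags containing it form a connected subtree. Here vertex 3 appears in no bag, so the decomposition is invalid.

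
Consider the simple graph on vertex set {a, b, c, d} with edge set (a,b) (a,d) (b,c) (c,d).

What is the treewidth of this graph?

A width-2 tree decomposition is:
Bags: B1 = {a, b, d}  B2 = {b, c, d}
Tree: B1–B2
Each bag holds 3 vertices, so the decomposition has width 2, which upper-bounds the treewidth. Since d–a–b–c–d is a cycle in G, G is not acyclic. Forests are exactly the graphs of treewidth ≤ 1, so tw(G) ≥ 2. Hence tw(G) = 2 exactly.

2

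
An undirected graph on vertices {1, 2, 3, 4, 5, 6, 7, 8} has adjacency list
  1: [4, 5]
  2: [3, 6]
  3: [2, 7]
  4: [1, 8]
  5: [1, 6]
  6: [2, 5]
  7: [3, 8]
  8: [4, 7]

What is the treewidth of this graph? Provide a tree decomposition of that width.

The largest bag has 3 vertices, giving width 2; this decomposition certifies tw(G) ≤ 2. For the lower bound, G contains the cycle 7–8–4–1–5–6–2–3–7, so G is not a forest; only forests have treewidth ≤ 1, hence tw(G) ≥ 2. Therefore the treewidth is 2.

Treewidth 2.
One such decomposition:
Bags: B1 = {4, 7, 8}  B2 = {1, 4, 7}  B3 = {1, 5, 7}  B4 = {5, 6, 7}  B5 = {2, 6, 7}  B6 = {2, 3, 7}
Tree: B1–B2, B2–B3, B3–B4, B4–B5, B5–B6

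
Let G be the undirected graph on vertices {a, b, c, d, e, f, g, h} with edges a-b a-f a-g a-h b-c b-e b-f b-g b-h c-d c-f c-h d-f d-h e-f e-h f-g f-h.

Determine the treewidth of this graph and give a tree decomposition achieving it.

Treewidth 3.
One optimal decomposition is:
Bags: B1 = {b, c, f, h}  B2 = {c, d, f, h}  B3 = {b, e, f, h}  B4 = {a, b, f, h}  B5 = {a, b, f, g}
Tree: B1–B2, B1–B3, B3–B4, B4–B5

The largest bag has 4 vertices, giving width 3; this decomposition certifies tw(G) ≤ 3. For the lower bound, the 4 vertices {a, b, f, g} are pairwise adjacent, and any tree decomposition puts a clique entirely inside one bag — forcing width ≥ 3. Therefore the treewidth is 3.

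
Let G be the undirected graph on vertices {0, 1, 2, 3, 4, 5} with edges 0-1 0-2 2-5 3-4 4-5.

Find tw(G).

1

A width-1 tree decomposition is:
Bags: B1 = {3, 4}  B2 = {4, 5}  B3 = {2, 5}  B4 = {0, 2}  B5 = {0, 1}
Tree: B1–B2, B2–B3, B3–B4, B4–B5
The largest bag has 2 vertices, giving width 1; this decomposition certifies tw(G) ≤ 1. Any graph with an edge has treewidth ≥ 1, and G has the edge 3–4. Combining the bounds, tw(G) = 1.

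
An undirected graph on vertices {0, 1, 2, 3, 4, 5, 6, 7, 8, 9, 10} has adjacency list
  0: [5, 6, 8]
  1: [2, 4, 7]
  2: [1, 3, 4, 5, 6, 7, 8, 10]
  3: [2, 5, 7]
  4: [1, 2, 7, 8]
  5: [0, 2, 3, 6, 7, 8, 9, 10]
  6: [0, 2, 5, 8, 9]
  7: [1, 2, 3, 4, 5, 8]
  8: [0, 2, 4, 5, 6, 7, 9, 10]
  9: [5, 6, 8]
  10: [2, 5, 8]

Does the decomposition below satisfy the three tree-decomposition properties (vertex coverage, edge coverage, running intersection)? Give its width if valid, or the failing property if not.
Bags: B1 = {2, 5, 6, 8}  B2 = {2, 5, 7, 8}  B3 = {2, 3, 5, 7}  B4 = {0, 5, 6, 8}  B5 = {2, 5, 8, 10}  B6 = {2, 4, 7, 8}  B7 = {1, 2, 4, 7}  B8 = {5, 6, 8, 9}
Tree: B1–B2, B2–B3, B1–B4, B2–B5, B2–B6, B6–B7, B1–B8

Every vertex of G appears in some bag (union = {0, 1, 2, 3, 4, 5, 6, 7, 8, 9, 10}); every edge is covered by a bag; and for each vertex v the set of bags containing v is connected in the bag tree. The decomposition is therefore valid. The largest bag has 4 vertices, so the width is 3.

Yes; width 3.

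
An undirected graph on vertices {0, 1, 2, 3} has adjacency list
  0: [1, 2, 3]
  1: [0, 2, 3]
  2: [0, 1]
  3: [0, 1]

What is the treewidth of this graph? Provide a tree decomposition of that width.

The largest bag has 3 vertices, giving width 2; this decomposition certifies tw(G) ≤ 2. Conversely, {0, 1, 2} is a clique of size 3, and the vertices of any clique must share a bag in every tree decomposition; so some bag has ≥ 3 vertices and tw(G) ≥ 2. Hence tw(G) = 2 exactly.

Treewidth 2.
One optimal decomposition is:
Bags: B1 = {0, 1, 3}  B2 = {0, 1, 2}
Tree: B1–B2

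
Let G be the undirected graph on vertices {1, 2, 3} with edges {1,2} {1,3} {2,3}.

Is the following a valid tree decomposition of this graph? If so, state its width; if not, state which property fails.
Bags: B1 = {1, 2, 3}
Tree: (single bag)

Checking the three conditions: (i) the bags cover all of {1, 2, 3}; (ii) for each edge, some bag contains both endpoints; (iii) the bags containing any fixed vertex form a subtree. All hold, so the decomposition is valid with width 3 − 1 = 2.

Yes; width 2.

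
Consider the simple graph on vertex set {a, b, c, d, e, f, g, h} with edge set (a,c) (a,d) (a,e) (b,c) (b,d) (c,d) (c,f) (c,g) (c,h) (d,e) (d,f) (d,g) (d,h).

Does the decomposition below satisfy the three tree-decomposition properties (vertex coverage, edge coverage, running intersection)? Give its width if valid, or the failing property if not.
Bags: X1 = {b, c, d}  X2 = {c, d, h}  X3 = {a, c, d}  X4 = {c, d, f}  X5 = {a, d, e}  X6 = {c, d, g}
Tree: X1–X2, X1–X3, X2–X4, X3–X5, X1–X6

Every vertex of G appears in some bag (union = {a, b, c, d, e, f, g, h}); every edge is covered by a bag; and for each vertex v the set of bags containing v is connected in the bag tree. The decomposition is therefore valid. The largest bag has 3 vertices, so the width is 2.

Yes; width 2.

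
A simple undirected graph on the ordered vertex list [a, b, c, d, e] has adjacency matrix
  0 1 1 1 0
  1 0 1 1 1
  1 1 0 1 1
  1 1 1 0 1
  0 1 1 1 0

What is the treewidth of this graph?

3

A width-3 tree decomposition is:
Bags: B1 = {a, b, c, d}  B2 = {b, c, d, e}
Tree: B1–B2
Each bag holds 4 vertices, so the decomposition has width 3, which upper-bounds the treewidth. For the lower bound, the 4 vertices {b, c, d, e} are pairwise adjacent, and any tree decomposition puts a clique entirely inside one bag — forcing width ≥ 3. Therefore the treewidth is 3.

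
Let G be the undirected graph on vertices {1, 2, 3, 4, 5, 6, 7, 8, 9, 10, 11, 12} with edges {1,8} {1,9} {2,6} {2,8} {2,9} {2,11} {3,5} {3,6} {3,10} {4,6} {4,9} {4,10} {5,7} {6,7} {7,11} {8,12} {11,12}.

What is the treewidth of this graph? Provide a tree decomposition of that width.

Every bag has size at most 4, so the width is 4 − 1 = 3 and tw(G) ≤ 3. For the lower bound: the 4 vertex sets {3,5,10}, {4}, {6}, {2,7,9,11} are disjoint, each induces a connected subgraph, and every pair is joined by at least one edge of G. Contracting each set to a single vertex therefore yields K_{4} as a minor, and since treewidth is minor-monotone, tw(G) ≥ tw(K_{4}) = 3. The upper and lower bounds meet at 3, so that is the treewidth.

Treewidth 3.
Bags: B1 = {3, 4, 5, 10}  B2 = {3, 4, 5, 6}  B3 = {4, 5, 6, 7}  B4 = {4, 6, 7, 9}  B5 = {2, 6, 7, 9}  B6 = {2, 7, 9, 11}  B7 = {1, 2, 9, 11}  B8 = {1, 2, 8, 11}  B9 = {1, 8, 11, 12}
Tree: B1–B2, B2–B3, B3–B4, B4–B5, B5–B6, B6–B7, B7–B8, B8–B9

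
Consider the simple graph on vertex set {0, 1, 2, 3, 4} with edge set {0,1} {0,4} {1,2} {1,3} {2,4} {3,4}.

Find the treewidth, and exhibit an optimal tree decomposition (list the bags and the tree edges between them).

Each bag holds 3 vertices, so the decomposition has width 2, which upper-bounds the treewidth. For the lower bound, G contains the cycle 4–2–1–3–4, so G is not a forest; only forests have treewidth ≤ 1, hence tw(G) ≥ 2. Therefore the treewidth is 2.

Treewidth 2.
Bags: B1 = {1, 2, 4}  B2 = {1, 3, 4}  B3 = {0, 1, 4}
Tree: B1–B2, B2–B3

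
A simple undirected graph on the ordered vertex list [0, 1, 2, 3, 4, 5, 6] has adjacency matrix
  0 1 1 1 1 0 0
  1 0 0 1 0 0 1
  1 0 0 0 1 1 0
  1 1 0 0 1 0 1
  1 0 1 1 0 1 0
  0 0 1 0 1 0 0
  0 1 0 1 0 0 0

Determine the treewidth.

2

A width-2 tree decomposition is:
Bags: B1 = {0, 1, 3}  B2 = {0, 3, 4}  B3 = {1, 3, 6}  B4 = {0, 2, 4}  B5 = {2, 4, 5}
Tree: B1–B2, B1–B3, B2–B4, B4–B5
Each bag holds 3 vertices, so the decomposition has width 2, which upper-bounds the treewidth. For the lower bound, the 3 vertices {0, 2, 4} are pairwise adjacent, and any tree decomposition puts a clique entirely inside one bag — forcing width ≥ 2. Combining the bounds, tw(G) = 2.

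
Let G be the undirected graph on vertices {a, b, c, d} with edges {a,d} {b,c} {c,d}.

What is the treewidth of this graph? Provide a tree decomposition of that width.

Treewidth 1.
One such decomposition:
Bags: B1 = {b, c}  B2 = {c, d}  B3 = {a, d}
Tree: B1–B2, B2–B3

Each bag holds 2 vertices, so the decomposition has width 1, which upper-bounds the treewidth. Any graph with an edge has treewidth ≥ 1, and G has the edge c–b. Hence tw(G) = 1 exactly.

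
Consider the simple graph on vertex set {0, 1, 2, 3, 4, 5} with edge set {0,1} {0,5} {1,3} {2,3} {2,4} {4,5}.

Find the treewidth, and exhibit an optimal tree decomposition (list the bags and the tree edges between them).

Treewidth 2.
Bags: B1 = {0, 1, 3}  B2 = {0, 3, 5}  B3 = {3, 4, 5}  B4 = {2, 3, 4}
Tree: B1–B2, B2–B3, B3–B4

Each bag holds 3 vertices, so the decomposition has width 2, which upper-bounds the treewidth. The edges 3–1–0–5–4–2–3 form a cycle, so G is not a tree and its treewidth is at least 2. Hence tw(G) = 2 exactly.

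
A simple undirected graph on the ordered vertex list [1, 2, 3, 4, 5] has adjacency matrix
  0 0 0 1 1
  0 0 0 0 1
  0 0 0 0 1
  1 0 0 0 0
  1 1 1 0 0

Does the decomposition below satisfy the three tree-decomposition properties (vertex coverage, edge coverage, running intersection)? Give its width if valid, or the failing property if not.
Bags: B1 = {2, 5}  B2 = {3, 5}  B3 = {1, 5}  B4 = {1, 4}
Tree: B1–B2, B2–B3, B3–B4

Checking the three conditions: (i) the bags cover all of {1, 2, 3, 4, 5}; (ii) for each edge, some bag contains both endpoints; (iii) the bags containing any fixed vertex form a subtree. All hold, so the decomposition is valid with width 2 − 1 = 1.

Yes; width 1.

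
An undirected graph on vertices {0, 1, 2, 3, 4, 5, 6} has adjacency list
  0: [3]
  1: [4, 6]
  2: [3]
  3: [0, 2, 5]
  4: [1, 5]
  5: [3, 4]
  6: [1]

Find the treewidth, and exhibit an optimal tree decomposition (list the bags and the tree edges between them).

Each bag holds 2 vertices, so the decomposition has width 1, which upper-bounds the treewidth. Since G has at least one edge (e.g. 4–1), it is not an edgeless graph, so tw(G) ≥ 1. Hence tw(G) = 1 exactly.

Treewidth 1.
One optimal decomposition is:
Bags: B1 = {1, 4}  B2 = {4, 5}  B3 = {3, 5}  B4 = {0, 3}  B5 = {1, 6}  B6 = {2, 3}
Tree: B1–B2, B2–B3, B3–B4, B1–B5, B4–B6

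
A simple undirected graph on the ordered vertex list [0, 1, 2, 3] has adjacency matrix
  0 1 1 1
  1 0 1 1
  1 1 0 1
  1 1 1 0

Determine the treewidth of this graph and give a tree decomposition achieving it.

Treewidth 3.
One optimal decomposition is:
Bags: B1 = {0, 1, 2, 3}
Tree: (single bag)

With just one bag of size 4, the width is 4 − 1 = 3, so tw(G) ≤ 3. For the lower bound, the 4 vertices {0, 1, 2, 3} are pairwise adjacent, and any tree decomposition puts a clique entirely inside one bag — forcing width ≥ 3. Therefore the treewidth is 3.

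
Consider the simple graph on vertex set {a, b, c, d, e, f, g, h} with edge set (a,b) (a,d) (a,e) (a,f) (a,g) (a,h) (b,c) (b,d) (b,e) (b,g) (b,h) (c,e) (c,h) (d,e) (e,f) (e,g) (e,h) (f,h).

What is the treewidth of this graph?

3

A width-3 tree decomposition is:
Bags: B1 = {b, c, e, h}  B2 = {a, b, e, h}  B3 = {a, b, d, e}  B4 = {a, e, f, h}  B5 = {a, b, e, g}
Tree: B1–B2, B2–B3, B2–B4, B3–B5
Every bag has size at most 4, so the width is 4 − 1 = 3 and tw(G) ≤ 3. On the other hand G contains the 4-clique {a, e, f, h}. A clique must lie in a single bag of any decomposition, so no decomposition can have width below 3. Combining the bounds, tw(G) = 3.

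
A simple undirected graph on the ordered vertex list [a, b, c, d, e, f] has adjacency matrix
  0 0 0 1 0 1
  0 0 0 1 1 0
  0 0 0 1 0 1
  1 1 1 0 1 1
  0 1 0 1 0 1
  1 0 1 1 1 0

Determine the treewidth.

A width-2 tree decomposition is:
Bags: B1 = {b, d, e}  B2 = {d, e, f}  B3 = {a, d, f}  B4 = {c, d, f}
Tree: B1–B2, B2–B3, B3–B4
Each bag holds 3 vertices, so the decomposition has width 2, which upper-bounds the treewidth. Conversely, {d, e, f} is a clique of size 3, and the vertices of any clique must share a bag in every tree decomposition; so some bag has ≥ 3 vertices and tw(G) ≥ 2. Therefore the treewidth is 2.

2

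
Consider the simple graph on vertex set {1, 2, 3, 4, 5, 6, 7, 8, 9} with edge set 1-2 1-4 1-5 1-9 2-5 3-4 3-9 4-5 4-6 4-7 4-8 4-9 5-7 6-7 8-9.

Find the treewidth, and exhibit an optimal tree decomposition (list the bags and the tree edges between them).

Every bag has size at most 3, so the width is 3 − 1 = 2 and tw(G) ≤ 2. Conversely, {1, 2, 5} is a clique of size 3, and the vertices of any clique must share a bag in every tree decomposition; so some bag has ≥ 3 vertices and tw(G) ≥ 2. The upper and lower bounds meet at 2, so that is the treewidth.

Treewidth 2.
One such decomposition:
Bags: B1 = {1, 4, 5}  B2 = {1, 4, 9}  B3 = {4, 8, 9}  B4 = {4, 5, 7}  B5 = {1, 2, 5}  B6 = {4, 6, 7}  B7 = {3, 4, 9}
Tree: B1–B2, B2–B3, B1–B4, B1–B5, B4–B6, B3–B7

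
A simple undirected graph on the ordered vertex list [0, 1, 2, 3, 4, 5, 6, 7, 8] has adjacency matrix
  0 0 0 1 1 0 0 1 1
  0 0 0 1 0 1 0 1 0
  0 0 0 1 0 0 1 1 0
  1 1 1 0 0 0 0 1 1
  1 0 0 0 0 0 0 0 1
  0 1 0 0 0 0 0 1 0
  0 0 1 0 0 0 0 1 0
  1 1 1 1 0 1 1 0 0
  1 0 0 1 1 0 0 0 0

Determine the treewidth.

A width-2 tree decomposition is:
Bags: B1 = {0, 3, 7}  B2 = {1, 3, 7}  B3 = {0, 3, 8}  B4 = {2, 3, 7}  B5 = {2, 6, 7}  B6 = {1, 5, 7}  B7 = {0, 4, 8}
Tree: B1–B2, B1–B3, B2–B4, B4–B5, B2–B6, B3–B7
Every bag has size at most 3, so the width is 3 − 1 = 2 and tw(G) ≤ 2. On the other hand G contains the 3-clique {0, 3, 8}. A clique must lie in a single bag of any decomposition, so no decomposition can have width below 2. The upper and lower bounds meet at 2, so that is the treewidth.

2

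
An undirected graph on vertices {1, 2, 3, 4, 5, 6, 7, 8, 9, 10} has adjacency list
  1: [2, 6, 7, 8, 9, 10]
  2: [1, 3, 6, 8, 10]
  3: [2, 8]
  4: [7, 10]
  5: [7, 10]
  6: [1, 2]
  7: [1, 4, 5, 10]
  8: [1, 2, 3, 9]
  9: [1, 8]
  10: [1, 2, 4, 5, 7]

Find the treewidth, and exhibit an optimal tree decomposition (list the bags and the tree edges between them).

Treewidth 2.
One such decomposition:
Bags: B1 = {1, 2, 10}  B2 = {1, 7, 10}  B3 = {1, 2, 6}  B4 = {1, 2, 8}  B5 = {5, 7, 10}  B6 = {2, 3, 8}  B7 = {1, 8, 9}  B8 = {4, 7, 10}
Tree: B1–B2, B1–B3, B1–B4, B2–B5, B4–B6, B4–B7, B2–B8

Each bag holds 3 vertices, so the decomposition has width 2, which upper-bounds the treewidth. For the lower bound, the 3 vertices {1, 8, 9} are pairwise adjacent, and any tree decomposition puts a clique entirely inside one bag — forcing width ≥ 2. Combining the bounds, tw(G) = 2.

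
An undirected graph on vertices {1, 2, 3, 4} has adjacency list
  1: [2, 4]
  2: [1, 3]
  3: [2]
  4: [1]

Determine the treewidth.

A width-1 tree decomposition is:
Bags: B1 = {2, 3}  B2 = {1, 2}  B3 = {1, 4}
Tree: B1–B2, B2–B3
Every bag has size at most 2, so the width is 2 − 1 = 1 and tw(G) ≤ 1. G has an edge, so its treewidth is at least 1. The upper and lower bounds meet at 1, so that is the treewidth.

1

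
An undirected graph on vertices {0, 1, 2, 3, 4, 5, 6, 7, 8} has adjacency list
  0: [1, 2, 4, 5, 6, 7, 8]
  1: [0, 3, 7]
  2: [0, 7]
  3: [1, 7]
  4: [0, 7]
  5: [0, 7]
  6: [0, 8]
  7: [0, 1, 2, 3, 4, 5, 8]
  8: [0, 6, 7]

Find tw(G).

A width-2 tree decomposition is:
Bags: B1 = {0, 2, 7}  B2 = {0, 5, 7}  B3 = {0, 7, 8}  B4 = {0, 1, 7}  B5 = {0, 4, 7}  B6 = {0, 6, 8}  B7 = {1, 3, 7}
Tree: B1–B2, B2–B3, B1–B4, B2–B5, B3–B6, B4–B7
Every bag has size at most 3, so the width is 3 − 1 = 2 and tw(G) ≤ 2. For the lower bound, the 3 vertices {0, 6, 8} are pairwise adjacent, and any tree decomposition puts a clique entirely inside one bag — forcing width ≥ 2. Hence tw(G) = 2 exactly.

2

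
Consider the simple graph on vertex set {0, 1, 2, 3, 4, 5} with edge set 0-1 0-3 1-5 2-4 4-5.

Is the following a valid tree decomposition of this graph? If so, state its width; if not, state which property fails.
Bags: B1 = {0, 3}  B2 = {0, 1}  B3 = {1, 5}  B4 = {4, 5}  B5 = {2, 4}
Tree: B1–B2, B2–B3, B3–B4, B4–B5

Vertex coverage: the bags together contain {0, 1, 2, 3, 4, 5}, the full vertex set. Edge coverage: each edge of G has both endpoints in at least one bag. Running intersection: for every vertex, the bags containing it form a connected subtree. All three properties hold, so this is a valid tree decomposition of width max|bag| − 1 = 1, and hence tw(G) ≤ 1.

Yes; width 1.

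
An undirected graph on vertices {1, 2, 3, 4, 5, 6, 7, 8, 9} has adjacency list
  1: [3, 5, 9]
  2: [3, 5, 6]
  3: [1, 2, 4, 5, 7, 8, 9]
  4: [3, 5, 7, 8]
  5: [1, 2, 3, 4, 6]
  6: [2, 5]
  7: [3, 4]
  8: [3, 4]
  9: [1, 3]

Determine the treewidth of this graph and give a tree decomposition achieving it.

Treewidth 2.
Bags: B1 = {3, 4, 5}  B2 = {2, 3, 5}  B3 = {1, 3, 5}  B4 = {3, 4, 7}  B5 = {3, 4, 8}  B6 = {2, 5, 6}  B7 = {1, 3, 9}
Tree: B1–B2, B1–B3, B1–B4, B4–B5, B2–B6, B3–B7

Each bag holds 3 vertices, so the decomposition has width 2, which upper-bounds the treewidth. On the other hand G contains the 3-clique {1, 3, 9}. A clique must lie in a single bag of any decomposition, so no decomposition can have width below 2. Combining the bounds, tw(G) = 2.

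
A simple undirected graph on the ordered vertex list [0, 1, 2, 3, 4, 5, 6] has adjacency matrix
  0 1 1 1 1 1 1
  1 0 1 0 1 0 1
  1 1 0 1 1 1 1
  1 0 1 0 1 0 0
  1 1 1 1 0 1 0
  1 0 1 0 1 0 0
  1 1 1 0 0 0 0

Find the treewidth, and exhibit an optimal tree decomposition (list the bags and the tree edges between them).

Treewidth 3.
Bags: B1 = {0, 2, 4, 5}  B2 = {0, 1, 2, 4}  B3 = {0, 1, 2, 6}  B4 = {0, 2, 3, 4}
Tree: B1–B2, B2–B3, B2–B4

The largest bag has 4 vertices, giving width 3; this decomposition certifies tw(G) ≤ 3. On the other hand G contains the 4-clique {0, 1, 2, 4}. A clique must lie in a single bag of any decomposition, so no decomposition can have width below 3. The upper and lower bounds meet at 3, so that is the treewidth.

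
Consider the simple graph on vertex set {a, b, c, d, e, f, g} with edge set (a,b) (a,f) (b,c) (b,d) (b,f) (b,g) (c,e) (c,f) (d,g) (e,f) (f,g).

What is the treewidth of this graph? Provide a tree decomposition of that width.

Each bag holds 3 vertices, so the decomposition has width 2, which upper-bounds the treewidth. Conversely, {b, d, g} is a clique of size 3, and the vertices of any clique must share a bag in every tree decomposition; so some bag has ≥ 3 vertices and tw(G) ≥ 2. The upper and lower bounds meet at 2, so that is the treewidth.

Treewidth 2.
Bags: B1 = {b, c, f}  B2 = {b, f, g}  B3 = {c, e, f}  B4 = {a, b, f}  B5 = {b, d, g}
Tree: B1–B2, B1–B3, B2–B4, B2–B5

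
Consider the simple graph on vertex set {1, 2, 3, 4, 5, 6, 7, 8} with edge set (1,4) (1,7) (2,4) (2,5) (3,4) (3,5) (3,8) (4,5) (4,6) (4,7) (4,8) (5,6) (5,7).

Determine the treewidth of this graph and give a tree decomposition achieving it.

Each bag holds 3 vertices, so the decomposition has width 2, which upper-bounds the treewidth. For the lower bound, the 3 vertices {3, 4, 8} are pairwise adjacent, and any tree decomposition puts a clique entirely inside one bag — forcing width ≥ 2. Therefore the treewidth is 2.

Treewidth 2.
Bags: B1 = {4, 5, 6}  B2 = {2, 4, 5}  B3 = {4, 5, 7}  B4 = {1, 4, 7}  B5 = {3, 4, 5}  B6 = {3, 4, 8}
Tree: B1–B2, B1–B3, B3–B4, B3–B5, B5–B6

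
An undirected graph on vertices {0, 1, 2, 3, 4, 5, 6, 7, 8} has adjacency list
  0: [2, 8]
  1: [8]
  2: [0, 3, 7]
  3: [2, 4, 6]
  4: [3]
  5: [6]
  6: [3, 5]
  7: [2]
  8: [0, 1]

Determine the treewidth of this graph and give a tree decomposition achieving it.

Treewidth 1.
Bags: B1 = {2, 3}  B2 = {3, 6}  B3 = {0, 2}  B4 = {2, 7}  B5 = {0, 8}  B6 = {5, 6}  B7 = {3, 4}  B8 = {1, 8}
Tree: B1–B2, B1–B3, B1–B4, B3–B5, B2–B6, B1–B7, B5–B8

Every bag has size at most 2, so the width is 2 − 1 = 1 and tw(G) ≤ 1. Since G has at least one edge (e.g. 2–3), it is not an edgeless graph, so tw(G) ≥ 1. Combining the bounds, tw(G) = 1.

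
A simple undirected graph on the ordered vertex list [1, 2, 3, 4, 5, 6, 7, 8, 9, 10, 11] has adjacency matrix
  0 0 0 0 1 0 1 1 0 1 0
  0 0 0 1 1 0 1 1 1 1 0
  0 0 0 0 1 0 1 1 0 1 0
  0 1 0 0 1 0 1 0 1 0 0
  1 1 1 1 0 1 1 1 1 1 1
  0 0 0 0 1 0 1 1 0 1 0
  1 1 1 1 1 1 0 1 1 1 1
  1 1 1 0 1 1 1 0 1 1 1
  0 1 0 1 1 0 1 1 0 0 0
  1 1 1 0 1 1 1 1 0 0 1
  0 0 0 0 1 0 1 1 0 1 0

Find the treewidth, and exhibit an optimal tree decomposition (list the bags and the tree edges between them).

The largest bag has 5 vertices, giving width 4; this decomposition certifies tw(G) ≤ 4. On the other hand G contains the 5-clique {2, 5, 7, 8, 9}. A clique must lie in a single bag of any decomposition, so no decomposition can have width below 4. Combining the bounds, tw(G) = 4.

Treewidth 4.
Bags: B1 = {2, 5, 7, 8, 10}  B2 = {5, 6, 7, 8, 10}  B3 = {2, 5, 7, 8, 9}  B4 = {2, 4, 5, 7, 9}  B5 = {1, 5, 7, 8, 10}  B6 = {3, 5, 7, 8, 10}  B7 = {5, 7, 8, 10, 11}
Tree: B1–B2, B1–B3, B3–B4, B1–B5, B5–B6, B2–B7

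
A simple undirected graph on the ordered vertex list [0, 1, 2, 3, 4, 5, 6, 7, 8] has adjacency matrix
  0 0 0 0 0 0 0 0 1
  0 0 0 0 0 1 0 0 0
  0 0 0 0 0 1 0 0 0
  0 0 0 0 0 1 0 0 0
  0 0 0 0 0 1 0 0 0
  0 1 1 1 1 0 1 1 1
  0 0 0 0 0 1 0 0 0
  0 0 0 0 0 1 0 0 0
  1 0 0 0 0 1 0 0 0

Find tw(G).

A width-1 tree decomposition is:
Bags: B1 = {5, 6}  B2 = {4, 5}  B3 = {5, 7}  B4 = {2, 5}  B5 = {3, 5}  B6 = {5, 8}  B7 = {0, 8}  B8 = {1, 5}
Tree: B1–B2, B2–B3, B1–B4, B4–B5, B5–B6, B6–B7, B6–B8
The largest bag has 2 vertices, giving width 1; this decomposition certifies tw(G) ≤ 1. Any graph with an edge has treewidth ≥ 1, and G has the edge 6–5. The upper and lower bounds meet at 1, so that is the treewidth.

1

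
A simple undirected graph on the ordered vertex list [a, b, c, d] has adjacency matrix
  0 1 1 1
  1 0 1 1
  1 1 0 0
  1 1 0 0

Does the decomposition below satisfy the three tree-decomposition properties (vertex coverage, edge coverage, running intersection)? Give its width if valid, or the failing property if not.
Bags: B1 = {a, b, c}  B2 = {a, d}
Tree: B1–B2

A tree decomposition must satisfy three properties: every vertex lies in some bag; for every edge, both endpoints lie together in some bag; and for every vertex, the bags containing it form a connected subtree. Here edge (b,d) lies in no bag, so the decomposition is invalid.

No — edge (b,d) lies in no bag.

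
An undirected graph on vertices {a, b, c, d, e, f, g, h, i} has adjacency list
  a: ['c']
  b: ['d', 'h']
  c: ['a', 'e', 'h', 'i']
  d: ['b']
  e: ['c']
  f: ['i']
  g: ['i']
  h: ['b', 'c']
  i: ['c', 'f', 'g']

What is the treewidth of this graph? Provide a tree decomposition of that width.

Every bag has size at most 2, so the width is 2 − 1 = 1 and tw(G) ≤ 1. Since G has at least one edge (e.g. c–a), it is not an edgeless graph, so tw(G) ≥ 1. The upper and lower bounds meet at 1, so that is the treewidth.

Treewidth 1.
One optimal decomposition is:
Bags: B1 = {a, c}  B2 = {c, e}  B3 = {c, i}  B4 = {c, h}  B5 = {b, h}  B6 = {f, i}  B7 = {g, i}  B8 = {b, d}
Tree: B1–B2, B1–B3, B1–B4, B4–B5, B3–B6, B6–B7, B5–B8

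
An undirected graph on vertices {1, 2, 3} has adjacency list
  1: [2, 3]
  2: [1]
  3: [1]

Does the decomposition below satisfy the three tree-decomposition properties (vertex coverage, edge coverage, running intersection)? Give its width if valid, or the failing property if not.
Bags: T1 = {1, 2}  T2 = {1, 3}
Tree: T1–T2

Checking the three conditions: (i) the bags cover all of {1, 2, 3}; (ii) for each edge, some bag contains both endpoints; (iii) the bags containing any fixed vertex form a subtree. All hold, so the decomposition is valid with width 2 − 1 = 1.

Yes; width 1.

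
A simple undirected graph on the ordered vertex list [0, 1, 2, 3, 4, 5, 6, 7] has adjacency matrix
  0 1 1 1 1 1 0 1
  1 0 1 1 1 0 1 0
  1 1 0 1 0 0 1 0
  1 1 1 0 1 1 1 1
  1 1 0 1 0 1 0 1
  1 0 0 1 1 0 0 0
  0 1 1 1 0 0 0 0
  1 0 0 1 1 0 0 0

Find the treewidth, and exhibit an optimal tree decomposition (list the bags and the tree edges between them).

Treewidth 3.
Bags: B1 = {0, 1, 3, 4}  B2 = {0, 1, 2, 3}  B3 = {0, 3, 4, 5}  B4 = {1, 2, 3, 6}  B5 = {0, 3, 4, 7}
Tree: B1–B2, B1–B3, B2–B4, B1–B5

Every bag has size at most 4, so the width is 4 − 1 = 3 and tw(G) ≤ 3. On the other hand G contains the 4-clique {0, 1, 2, 3}. A clique must lie in a single bag of any decomposition, so no decomposition can have width below 3. Combining the bounds, tw(G) = 3.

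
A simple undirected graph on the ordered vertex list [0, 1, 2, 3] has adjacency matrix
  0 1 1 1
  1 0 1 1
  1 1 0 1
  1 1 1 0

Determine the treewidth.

3

A width-3 tree decomposition is:
Bags: B1 = {0, 1, 2, 3}
Tree: (single bag)
A single bag containing all 4 vertices is trivially a valid decomposition of width 3. Conversely, {0, 1, 2, 3} is a clique of size 4, and the vertices of any clique must share a bag in every tree decomposition; so some bag has ≥ 4 vertices and tw(G) ≥ 3. Hence tw(G) = 3 exactly.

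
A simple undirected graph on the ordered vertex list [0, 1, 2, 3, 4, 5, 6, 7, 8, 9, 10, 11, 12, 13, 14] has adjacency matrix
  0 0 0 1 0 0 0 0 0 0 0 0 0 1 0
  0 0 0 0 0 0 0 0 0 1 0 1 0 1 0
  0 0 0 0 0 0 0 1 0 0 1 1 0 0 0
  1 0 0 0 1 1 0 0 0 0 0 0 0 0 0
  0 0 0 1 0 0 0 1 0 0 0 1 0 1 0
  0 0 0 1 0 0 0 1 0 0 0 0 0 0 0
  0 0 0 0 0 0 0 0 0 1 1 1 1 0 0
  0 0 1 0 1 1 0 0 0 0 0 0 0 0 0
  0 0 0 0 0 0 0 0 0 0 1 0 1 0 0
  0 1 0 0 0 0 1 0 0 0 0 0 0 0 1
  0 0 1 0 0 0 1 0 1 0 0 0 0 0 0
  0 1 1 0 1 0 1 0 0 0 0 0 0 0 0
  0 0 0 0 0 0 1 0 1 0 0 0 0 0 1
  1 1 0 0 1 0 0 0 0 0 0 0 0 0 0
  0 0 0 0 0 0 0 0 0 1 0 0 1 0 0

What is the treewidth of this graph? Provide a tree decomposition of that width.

Every bag has size at most 4, so the width is 4 − 1 = 3 and tw(G) ≤ 3. For the lower bound: the 4 vertex sets {0,3,5}, {7}, {4}, {1,2,11,13} are disjoint, each induces a connected subgraph, and every pair is joined by at least one edge of G. Contracting each set to a single vertex therefore yields K_{4} as a minor, and since treewidth is minor-monotone, tw(G) ≥ tw(K_{4}) = 3. The upper and lower bounds meet at 3, so that is the treewidth.

Treewidth 3.
One such decomposition:
Bags: B1 = {0, 3, 5, 7}  B2 = {0, 3, 4, 7}  B3 = {0, 4, 7, 13}  B4 = {2, 4, 7, 13}  B5 = {2, 4, 11, 13}  B6 = {1, 2, 11, 13}  B7 = {1, 2, 10, 11}  B8 = {1, 6, 10, 11}  B9 = {1, 6, 9, 10}  B10 = {6, 8, 9, 10}  B11 = {6, 8, 9, 12}  B12 = {8, 9, 12, 14}
Tree: B1–B2, B2–B3, B3–B4, B4–B5, B5–B6, B6–B7, B7–B8, B8–B9, B9–B10, B10–B11, B11–B12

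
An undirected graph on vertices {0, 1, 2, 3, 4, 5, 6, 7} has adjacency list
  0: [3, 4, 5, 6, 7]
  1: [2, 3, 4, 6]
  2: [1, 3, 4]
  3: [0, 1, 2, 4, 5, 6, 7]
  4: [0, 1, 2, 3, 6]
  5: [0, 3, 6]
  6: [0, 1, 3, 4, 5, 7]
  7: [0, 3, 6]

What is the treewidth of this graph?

3

A width-3 tree decomposition is:
Bags: B1 = {0, 3, 4, 6}  B2 = {0, 3, 6, 7}  B3 = {1, 3, 4, 6}  B4 = {0, 3, 5, 6}  B5 = {1, 2, 3, 4}
Tree: B1–B2, B1–B3, B1–B4, B3–B5
The largest bag has 4 vertices, giving width 3; this decomposition certifies tw(G) ≤ 3. Conversely, {1, 2, 3, 4} is a clique of size 4, and the vertices of any clique must share a bag in every tree decomposition; so some bag has ≥ 4 vertices and tw(G) ≥ 3. Combining the bounds, tw(G) = 3.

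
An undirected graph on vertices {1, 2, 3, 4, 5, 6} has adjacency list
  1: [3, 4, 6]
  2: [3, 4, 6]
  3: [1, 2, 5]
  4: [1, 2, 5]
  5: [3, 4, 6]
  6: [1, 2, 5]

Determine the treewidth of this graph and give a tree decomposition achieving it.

Every bag has size at most 4, so the width is 4 − 1 = 3 and tw(G) ≤ 3. For the lower bound: the 4 vertex sets {1,6}, {2,4}, {5}, {3} are disjoint, each induces a connected subgraph, and every pair is joined by at least one edge of G. Contracting each set to a single vertex therefore yields K_{4} as a minor, and since treewidth is minor-monotone, tw(G) ≥ tw(K_{4}) = 3. Combining the bounds, tw(G) = 3.

Treewidth 3.
Bags: B1 = {1, 2, 5, 6}  B2 = {1, 2, 4, 5}  B3 = {1, 2, 3, 5}
Tree: B1–B2, B2–B3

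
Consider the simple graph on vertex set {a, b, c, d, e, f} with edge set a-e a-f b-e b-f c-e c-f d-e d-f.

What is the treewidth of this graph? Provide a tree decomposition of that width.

Each bag holds 3 vertices, so the decomposition has width 2, which upper-bounds the treewidth. The edges e–c–f–b–e form a cycle, so G is not a tree and its treewidth is at least 2. Therefore the treewidth is 2.

Treewidth 2.
One optimal decomposition is:
Bags: B1 = {c, e, f}  B2 = {b, e, f}  B3 = {a, e, f}  B4 = {d, e, f}
Tree: B1–B2, B2–B3, B3–B4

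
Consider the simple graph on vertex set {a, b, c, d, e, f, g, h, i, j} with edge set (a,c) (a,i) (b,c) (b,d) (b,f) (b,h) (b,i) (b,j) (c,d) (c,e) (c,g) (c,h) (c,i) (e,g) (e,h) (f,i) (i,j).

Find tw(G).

2

A width-2 tree decomposition is:
Bags: B1 = {c, e, h}  B2 = {b, c, h}  B3 = {b, c, d}  B4 = {b, c, i}  B5 = {b, i, j}  B6 = {b, f, i}  B7 = {a, c, i}  B8 = {c, e, g}
Tree: B1–B2, B2–B3, B3–B4, B4–B5, B5–B6, B4–B7, B1–B8
Each bag holds 3 vertices, so the decomposition has width 2, which upper-bounds the treewidth. For the lower bound, the 3 vertices {b, i, j} are pairwise adjacent, and any tree decomposition puts a clique entirely inside one bag — forcing width ≥ 2. Combining the bounds, tw(G) = 2.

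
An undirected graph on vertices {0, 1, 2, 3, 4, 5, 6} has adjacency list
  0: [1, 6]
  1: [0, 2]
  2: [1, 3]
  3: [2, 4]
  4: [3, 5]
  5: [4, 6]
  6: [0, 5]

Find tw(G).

2

A width-2 tree decomposition is:
Bags: B1 = {0, 1, 2}  B2 = {0, 2, 3}  B3 = {0, 3, 4}  B4 = {0, 4, 5}  B5 = {0, 5, 6}
Tree: B1–B2, B2–B3, B3–B4, B4–B5
Each bag holds 3 vertices, so the decomposition has width 2, which upper-bounds the treewidth. For the lower bound, G contains the cycle 0–1–2–3–4–5–6–0, so G is not a forest; only forests have treewidth ≤ 1, hence tw(G) ≥ 2. The upper and lower bounds meet at 2, so that is the treewidth.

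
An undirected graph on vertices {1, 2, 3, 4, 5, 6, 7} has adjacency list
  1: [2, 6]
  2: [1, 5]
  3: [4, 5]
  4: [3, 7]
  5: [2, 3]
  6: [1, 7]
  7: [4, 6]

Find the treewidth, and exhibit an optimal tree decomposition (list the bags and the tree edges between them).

Treewidth 2.
One optimal decomposition is:
Bags: B1 = {1, 6, 7}  B2 = {1, 2, 7}  B3 = {2, 5, 7}  B4 = {3, 5, 7}  B5 = {3, 4, 7}
Tree: B1–B2, B2–B3, B3–B4, B4–B5

Every bag has size at most 3, so the width is 3 − 1 = 2 and tw(G) ≤ 2. The edges 7–6–1–2–5–3–4–7 form a cycle, so G is not a tree and its treewidth is at least 2. The upper and lower bounds meet at 2, so that is the treewidth.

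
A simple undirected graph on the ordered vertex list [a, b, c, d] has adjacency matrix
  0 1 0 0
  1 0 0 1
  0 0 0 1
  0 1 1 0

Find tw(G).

1

A width-1 tree decomposition is:
Bags: B1 = {c, d}  B2 = {b, d}  B3 = {a, b}
Tree: B1–B2, B2–B3
The largest bag has 2 vertices, giving width 1; this decomposition certifies tw(G) ≤ 1. G has an edge, so its treewidth is at least 1. The upper and lower bounds meet at 1, so that is the treewidth.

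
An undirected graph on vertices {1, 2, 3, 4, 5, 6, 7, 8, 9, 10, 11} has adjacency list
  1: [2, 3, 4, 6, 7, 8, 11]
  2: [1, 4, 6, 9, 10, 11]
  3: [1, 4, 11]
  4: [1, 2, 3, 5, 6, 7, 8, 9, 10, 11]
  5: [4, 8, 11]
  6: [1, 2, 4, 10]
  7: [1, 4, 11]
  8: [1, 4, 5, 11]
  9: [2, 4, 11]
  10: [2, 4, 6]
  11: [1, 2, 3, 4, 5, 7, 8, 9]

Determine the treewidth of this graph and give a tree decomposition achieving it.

The largest bag has 4 vertices, giving width 3; this decomposition certifies tw(G) ≤ 3. For the lower bound, the 4 vertices {2, 4, 6, 10} are pairwise adjacent, and any tree decomposition puts a clique entirely inside one bag — forcing width ≥ 3. Hence tw(G) = 3 exactly.

Treewidth 3.
One optimal decomposition is:
Bags: B1 = {1, 4, 7, 11}  B2 = {1, 2, 4, 11}  B3 = {1, 2, 4, 6}  B4 = {2, 4, 6, 10}  B5 = {2, 4, 9, 11}  B6 = {1, 4, 8, 11}  B7 = {4, 5, 8, 11}  B8 = {1, 3, 4, 11}
Tree: B1–B2, B2–B3, B3–B4, B2–B5, B2–B6, B6–B7, B1–B8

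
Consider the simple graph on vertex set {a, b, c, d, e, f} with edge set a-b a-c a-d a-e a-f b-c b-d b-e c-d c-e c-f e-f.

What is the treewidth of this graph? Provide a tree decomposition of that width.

Each bag holds 4 vertices, so the decomposition has width 3, which upper-bounds the treewidth. Conversely, {a, b, c, d} is a clique of size 4, and the vertices of any clique must share a bag in every tree decomposition; so some bag has ≥ 4 vertices and tw(G) ≥ 3. Combining the bounds, tw(G) = 3.

Treewidth 3.
One such decomposition:
Bags: B1 = {a, c, e, f}  B2 = {a, b, c, e}  B3 = {a, b, c, d}
Tree: B1–B2, B2–B3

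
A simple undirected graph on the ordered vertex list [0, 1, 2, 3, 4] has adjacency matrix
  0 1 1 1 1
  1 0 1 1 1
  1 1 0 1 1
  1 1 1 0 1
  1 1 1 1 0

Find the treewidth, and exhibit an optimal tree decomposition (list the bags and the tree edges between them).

With just one bag of size 5, the width is 5 − 1 = 4, so tw(G) ≤ 4. On the other hand G contains the 5-clique {0, 1, 2, 3, 4}. A clique must lie in a single bag of any decomposition, so no decomposition can have width below 4. Combining the bounds, tw(G) = 4.

Treewidth 4.
One optimal decomposition is:
Bags: B1 = {0, 1, 2, 3, 4}
Tree: (single bag)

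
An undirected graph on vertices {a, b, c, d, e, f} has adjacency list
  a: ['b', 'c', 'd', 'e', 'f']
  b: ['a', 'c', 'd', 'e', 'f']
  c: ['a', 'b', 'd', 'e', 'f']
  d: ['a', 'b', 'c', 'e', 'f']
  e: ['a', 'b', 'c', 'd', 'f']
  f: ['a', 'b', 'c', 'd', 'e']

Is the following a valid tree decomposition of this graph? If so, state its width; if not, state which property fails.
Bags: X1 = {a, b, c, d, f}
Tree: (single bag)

No — vertex e appears in no bag.

A tree decomposition must satisfy three properties: every vertex lies in some bag; for every edge, both endpoints lie together in some bag; and for every vertex, the bags containing it form a connected subtree. Here vertex e appears in no bag, so the decomposition is invalid.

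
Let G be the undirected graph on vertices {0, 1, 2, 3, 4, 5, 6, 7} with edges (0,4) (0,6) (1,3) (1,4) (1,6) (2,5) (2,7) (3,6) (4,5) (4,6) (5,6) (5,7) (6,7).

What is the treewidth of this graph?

2

A width-2 tree decomposition is:
Bags: B1 = {0, 4, 6}  B2 = {4, 5, 6}  B3 = {5, 6, 7}  B4 = {2, 5, 7}  B5 = {1, 4, 6}  B6 = {1, 3, 6}
Tree: B1–B2, B2–B3, B3–B4, B1–B5, B5–B6
The largest bag has 3 vertices, giving width 2; this decomposition certifies tw(G) ≤ 2. For the lower bound, the 3 vertices {2, 5, 7} are pairwise adjacent, and any tree decomposition puts a clique entirely inside one bag — forcing width ≥ 2. Hence tw(G) = 2 exactly.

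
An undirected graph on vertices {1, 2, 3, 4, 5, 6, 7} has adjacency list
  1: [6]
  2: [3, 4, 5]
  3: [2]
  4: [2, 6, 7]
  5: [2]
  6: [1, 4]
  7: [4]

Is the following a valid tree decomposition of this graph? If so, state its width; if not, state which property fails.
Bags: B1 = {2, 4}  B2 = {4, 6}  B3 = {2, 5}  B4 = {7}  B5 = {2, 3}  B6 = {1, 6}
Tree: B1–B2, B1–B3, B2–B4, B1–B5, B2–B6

No — edge (4,7) lies in no bag.

A tree decomposition must satisfy three properties: every vertex lies in some bag; for every edge, both endpoints lie together in some bag; and for every vertex, the bags containing it form a connected subtree. Here edge (4,7) lies in no bag, so the decomposition is invalid.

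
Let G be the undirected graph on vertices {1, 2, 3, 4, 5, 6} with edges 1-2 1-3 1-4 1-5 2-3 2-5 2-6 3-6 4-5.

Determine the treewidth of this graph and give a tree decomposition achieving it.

Treewidth 2.
Bags: B1 = {1, 2, 3}  B2 = {1, 2, 5}  B3 = {2, 3, 6}  B4 = {1, 4, 5}
Tree: B1–B2, B1–B3, B2–B4

The largest bag has 3 vertices, giving width 2; this decomposition certifies tw(G) ≤ 2. For the lower bound, the 3 vertices {1, 2, 3} are pairwise adjacent, and any tree decomposition puts a clique entirely inside one bag — forcing width ≥ 2. The upper and lower bounds meet at 2, so that is the treewidth.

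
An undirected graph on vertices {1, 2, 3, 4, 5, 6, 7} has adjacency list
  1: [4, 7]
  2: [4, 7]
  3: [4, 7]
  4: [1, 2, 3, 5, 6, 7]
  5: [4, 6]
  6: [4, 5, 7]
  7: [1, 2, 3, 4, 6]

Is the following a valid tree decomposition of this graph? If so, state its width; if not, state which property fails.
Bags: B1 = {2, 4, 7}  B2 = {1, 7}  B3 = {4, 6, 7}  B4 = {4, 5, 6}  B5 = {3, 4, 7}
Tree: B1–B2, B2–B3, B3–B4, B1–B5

A tree decomposition must satisfy three properties: every vertex lies in some bag; for every edge, both endpoints lie together in some bag; and for every vertex, the bags containing it form a connected subtree. Here edge (4,1) lies in no bag, so the decomposition is invalid.

No — edge (4,1) lies in no bag.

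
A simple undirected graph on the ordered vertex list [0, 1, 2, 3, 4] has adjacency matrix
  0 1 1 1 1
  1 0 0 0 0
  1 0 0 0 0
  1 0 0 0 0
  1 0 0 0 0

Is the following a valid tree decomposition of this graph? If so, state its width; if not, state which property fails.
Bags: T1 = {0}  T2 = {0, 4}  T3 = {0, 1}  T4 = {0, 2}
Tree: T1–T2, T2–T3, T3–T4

A tree decomposition must satisfy three properties: every vertex lies in some bag; for every edge, both endpoints lie together in some bag; and for every vertex, the bags containing it form a connected subtree. Here vertex 3 appears in no bag, so the decomposition is invalid.

No — vertex 3 appears in no bag.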